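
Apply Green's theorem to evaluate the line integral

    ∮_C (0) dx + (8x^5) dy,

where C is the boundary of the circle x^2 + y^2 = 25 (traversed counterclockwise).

Green's theorem converts the closed line integral into a double integral over the enclosed region D:

    ∮_C P dx + Q dy = ∬_D (∂Q/∂x - ∂P/∂y) dA.

Here P = 0, Q = 8x^5, so

    ∂Q/∂x = 40x^4,    ∂P/∂y = 0,
    ∂Q/∂x - ∂P/∂y = 40x^4.

D is the region x^2 + y^2 ≤ 25. Evaluating the double integral:

In polar coordinates (x = r cos θ, y = r sin θ, dA = r dr dθ) the integrand becomes 40r^4cos(θ)^4, so

    ∬_D (40x^4) dA = ∫_0^{2π} ∫_0^{5} (40r^4cos(θ)^4) · r dr dθ.

Inner (r from 0 to 5): 312500cos(θ)^4/3.
Outer (θ from 0 to 2π): 78125π.

Therefore ∮_C P dx + Q dy = 78125π.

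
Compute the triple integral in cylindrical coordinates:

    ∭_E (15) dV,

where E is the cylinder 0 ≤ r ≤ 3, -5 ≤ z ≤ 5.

In cylindrical coordinates, x = r cos(θ), y = r sin(θ), z = z, and dV = r dr dθ dz.

The integrand becomes 15, so

    ∭_E (15) dV = ∫_{0}^{2π} ∫_{0}^{3} ∫_{-5}^{5} (15) · r dz dr dθ.

Inner (z): 150r.
Middle (r from 0 to 3): 675.
Outer (θ): 1350π.

Therefore the triple integral equals 1350π.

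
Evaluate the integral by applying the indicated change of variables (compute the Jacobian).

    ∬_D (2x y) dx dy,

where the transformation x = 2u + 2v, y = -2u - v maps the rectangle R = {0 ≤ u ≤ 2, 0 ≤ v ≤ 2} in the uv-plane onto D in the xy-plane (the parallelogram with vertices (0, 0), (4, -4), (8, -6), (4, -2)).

Compute the Jacobian determinant of (x, y) with respect to (u, v):

    ∂(x,y)/∂(u,v) = | 2  2 | = (2)(-1) - (2)(-2) = 2.
                   | -2  -1 |

Its absolute value is |J| = 2 (the area scaling factor).

Substituting x = 2u + 2v, y = -2u - v into the integrand,

    2x y → -8u^2 - 12u v - 4v^2,

so the integral becomes

    ∬_R (-8u^2 - 12u v - 4v^2) · |J| du dv = ∫_0^2 ∫_0^2 (-16u^2 - 24u v - 8v^2) dv du.

Inner (v): -32u^2 - 48u - 64/3.
Outer (u): -224.

Therefore ∬_D (2x y) dx dy = -224.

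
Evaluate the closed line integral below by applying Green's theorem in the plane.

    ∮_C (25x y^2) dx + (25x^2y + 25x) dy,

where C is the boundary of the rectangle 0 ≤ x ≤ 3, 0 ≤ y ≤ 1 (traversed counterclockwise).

Green's theorem converts the closed line integral into a double integral over the enclosed region D:

    ∮_C P dx + Q dy = ∬_D (∂Q/∂x - ∂P/∂y) dA.

Here P = 25x y^2, Q = 25x^2y + 25x, so

    ∂Q/∂x = 50x y + 25,    ∂P/∂y = 50x y,
    ∂Q/∂x - ∂P/∂y = 25.

D is the region 0 ≤ x ≤ 3, 0 ≤ y ≤ 1. Evaluating the double integral:

    ∬_D (25) dA = ∫_0^{3} ∫_0^{1} (25) dy dx.

Inner (y from 0 to 1): 25.
Outer (x from 0 to 3): 75.

Therefore ∮_C P dx + Q dy = 75.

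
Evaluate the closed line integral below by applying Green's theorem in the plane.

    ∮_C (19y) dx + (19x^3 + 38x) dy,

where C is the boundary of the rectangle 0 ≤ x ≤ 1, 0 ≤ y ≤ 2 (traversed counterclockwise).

Green's theorem converts the closed line integral into a double integral over the enclosed region D:

    ∮_C P dx + Q dy = ∬_D (∂Q/∂x - ∂P/∂y) dA.

Here P = 19y, Q = 19x^3 + 38x, so

    ∂Q/∂x = 57x^2 + 38,    ∂P/∂y = 19,
    ∂Q/∂x - ∂P/∂y = 57x^2 + 19.

D is the region 0 ≤ x ≤ 1, 0 ≤ y ≤ 2. Evaluating the double integral:

    ∬_D (57x^2 + 19) dA = ∫_0^{1} ∫_0^{2} (57x^2 + 19) dy dx.

Inner (y from 0 to 2): 114x^2 + 38.
Outer (x from 0 to 1): 76.

Therefore ∮_C P dx + Q dy = 76.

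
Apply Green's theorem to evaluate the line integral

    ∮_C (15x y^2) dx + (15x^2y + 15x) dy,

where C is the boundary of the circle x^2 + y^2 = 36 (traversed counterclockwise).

Green's theorem converts the closed line integral into a double integral over the enclosed region D:

    ∮_C P dx + Q dy = ∬_D (∂Q/∂x - ∂P/∂y) dA.

Here P = 15x y^2, Q = 15x^2y + 15x, so

    ∂Q/∂x = 30x y + 15,    ∂P/∂y = 30x y,
    ∂Q/∂x - ∂P/∂y = 15.

D is the region x^2 + y^2 ≤ 36. Evaluating the double integral:

In polar coordinates (x = r cos θ, y = r sin θ, dA = r dr dθ) the integrand becomes 15, so

    ∬_D (15) dA = ∫_0^{2π} ∫_0^{6} (15) · r dr dθ.

Inner (r from 0 to 6): 270.
Outer (θ from 0 to 2π): 540π.

Therefore ∮_C P dx + Q dy = 540π.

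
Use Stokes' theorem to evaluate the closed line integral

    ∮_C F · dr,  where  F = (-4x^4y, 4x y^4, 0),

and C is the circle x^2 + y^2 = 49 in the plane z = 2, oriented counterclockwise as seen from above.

Let S be the flat disk x^2 + y^2 ≤ 49 in the plane z = 2, with upward unit normal n̂ = ẑ. By Stokes' theorem,

    ∮_C F · dr = ∬_S (∇ × F) · n̂ dS = ∬_D (curl F)_z dA,

where D is the disk x^2 + y^2 ≤ 49.

Compute the curl of F = (-4x^4y, 4x y^4, 0):
    (∇ × F)_x = ∂F_z/∂y - ∂F_y/∂z = 0,
    (∇ × F)_y = ∂F_x/∂z - ∂F_z/∂x = 0,
    (∇ × F)_z = ∂F_y/∂x - ∂F_x/∂y = 4x^4 + 4y^4.

On z = 2, (curl F)_z = 4x^4 + 4y^4.

Convert to polar (x = r cos θ, y = r sin θ, dA = r dr dθ); the integrand becomes 4r^4(sin(θ)^4 + cos(θ)^4), so

    ∬_D (curl F)_z dA = ∫_0^{2π} ∫_0^{7} (4r^4(sin(θ)^4 + cos(θ)^4)) · r dr dθ.

Inner (r from 0 to 7): 235298sin(θ)^4/3 + 235298cos(θ)^4/3.
Outer (θ from 0 to 2π): 117649π.

Therefore ∮_C F · dr = 117649π.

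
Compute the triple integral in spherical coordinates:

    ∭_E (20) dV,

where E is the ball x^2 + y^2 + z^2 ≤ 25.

In spherical coordinates, x = ρ sin(φ) cos(θ), y = ρ sin(φ) sin(θ), z = ρ cos(φ), and dV = ρ^2 sin(φ) dρ dφ dθ.

The integrand becomes 20, so

    ∭_E (20) dV = ∫_{0}^{2π} ∫_{0}^{π} ∫_{0}^{5} (20) · ρ^2 sin(φ) dρ dφ dθ.

Inner (ρ): 2500sin(φ)/3.
Middle (φ): 5000/3.
Outer (θ): 10000π/3.

Therefore the triple integral equals 10000π/3.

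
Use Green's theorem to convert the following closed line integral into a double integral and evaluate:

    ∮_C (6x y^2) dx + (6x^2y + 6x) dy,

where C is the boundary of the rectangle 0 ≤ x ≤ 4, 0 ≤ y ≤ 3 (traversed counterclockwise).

Green's theorem converts the closed line integral into a double integral over the enclosed region D:

    ∮_C P dx + Q dy = ∬_D (∂Q/∂x - ∂P/∂y) dA.

Here P = 6x y^2, Q = 6x^2y + 6x, so

    ∂Q/∂x = 12x y + 6,    ∂P/∂y = 12x y,
    ∂Q/∂x - ∂P/∂y = 6.

D is the region 0 ≤ x ≤ 4, 0 ≤ y ≤ 3. Evaluating the double integral:

    ∬_D (6) dA = ∫_0^{4} ∫_0^{3} (6) dy dx.

Inner (y from 0 to 3): 18.
Outer (x from 0 to 4): 72.

Therefore ∮_C P dx + Q dy = 72.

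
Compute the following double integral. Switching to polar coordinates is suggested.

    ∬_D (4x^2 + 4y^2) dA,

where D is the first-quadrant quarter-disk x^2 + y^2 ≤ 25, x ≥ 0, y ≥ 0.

The region D is 0 ≤ r ≤ 5, 0 ≤ θ ≤ π/2 in polar coordinates, where x = r cos(θ), y = r sin(θ), and dA = r dr dθ.

Under the substitution, the integrand becomes 4r^2, so

    ∬_D (4x^2 + 4y^2) dA = ∫_{0}^{π/2} ∫_{0}^{5} (4r^2) · r dr dθ.

Inner integral (in r): ∫_{0}^{5} (4r^2) · r dr = 625.

Outer integral (in θ): ∫_{0}^{π/2} (625) dθ = 625π/2.

Therefore ∬_D (4x^2 + 4y^2) dA = 625π/2.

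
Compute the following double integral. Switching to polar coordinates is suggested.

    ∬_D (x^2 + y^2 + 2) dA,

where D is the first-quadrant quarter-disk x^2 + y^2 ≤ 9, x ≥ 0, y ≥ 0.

The region D is 0 ≤ r ≤ 3, 0 ≤ θ ≤ π/2 in polar coordinates, where x = r cos(θ), y = r sin(θ), and dA = r dr dθ.

Under the substitution, the integrand becomes r^2 + 2, so

    ∬_D (x^2 + y^2 + 2) dA = ∫_{0}^{π/2} ∫_{0}^{3} (r^2 + 2) · r dr dθ.

Inner integral (in r): ∫_{0}^{3} (r^2 + 2) · r dr = 117/4.

Outer integral (in θ): ∫_{0}^{π/2} (117/4) dθ = 117π/8.

Therefore ∬_D (x^2 + y^2 + 2) dA = 117π/8.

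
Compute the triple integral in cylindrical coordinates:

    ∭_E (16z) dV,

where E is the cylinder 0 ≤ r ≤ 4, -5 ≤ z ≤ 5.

In cylindrical coordinates, x = r cos(θ), y = r sin(θ), z = z, and dV = r dr dθ dz.

The integrand becomes 16z, so

    ∭_E (16z) dV = ∫_{0}^{2π} ∫_{0}^{4} ∫_{-5}^{5} (16z) · r dz dr dθ.

Inner (z): 0.
Middle (r from 0 to 4): 0.
Outer (θ): 0.

Therefore the triple integral equals 0.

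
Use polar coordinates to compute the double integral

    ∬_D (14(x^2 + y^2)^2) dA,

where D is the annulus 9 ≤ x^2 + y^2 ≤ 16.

The region D is 3 ≤ r ≤ 4, 0 ≤ θ ≤ 2π in polar coordinates, where x = r cos(θ), y = r sin(θ), and dA = r dr dθ.

Under the substitution, the integrand becomes 14r^4, so

    ∬_D (14(x^2 + y^2)^2) dA = ∫_{0}^{2π} ∫_{3}^{4} (14r^4) · r dr dθ.

Inner integral (in r): ∫_{3}^{4} (14r^4) · r dr = 23569/3.

Outer integral (in θ): ∫_{0}^{2π} (23569/3) dθ = 47138π/3.

Therefore ∬_D (14(x^2 + y^2)^2) dA = 47138π/3.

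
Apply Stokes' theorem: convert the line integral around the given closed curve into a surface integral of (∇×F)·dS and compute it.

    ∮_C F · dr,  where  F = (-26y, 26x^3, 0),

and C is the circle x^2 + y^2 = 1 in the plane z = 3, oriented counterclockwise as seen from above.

Let S be the flat disk x^2 + y^2 ≤ 1 in the plane z = 3, with upward unit normal n̂ = ẑ. By Stokes' theorem,

    ∮_C F · dr = ∬_S (∇ × F) · n̂ dS = ∬_D (curl F)_z dA,

where D is the disk x^2 + y^2 ≤ 1.

Compute the curl of F = (-26y, 26x^3, 0):
    (∇ × F)_x = ∂F_z/∂y - ∂F_y/∂z = 0,
    (∇ × F)_y = ∂F_x/∂z - ∂F_z/∂x = 0,
    (∇ × F)_z = ∂F_y/∂x - ∂F_x/∂y = 78x^2 + 26.

On z = 3, (curl F)_z = 78x^2 + 26.

Convert to polar (x = r cos θ, y = r sin θ, dA = r dr dθ); the integrand becomes 78r^2cos(θ)^2 + 26, so

    ∬_D (curl F)_z dA = ∫_0^{2π} ∫_0^{1} (78r^2cos(θ)^2 + 26) · r dr dθ.

Inner (r from 0 to 1): 39cos(θ)^2/2 + 13.
Outer (θ from 0 to 2π): 91π/2.

Therefore ∮_C F · dr = 91π/2.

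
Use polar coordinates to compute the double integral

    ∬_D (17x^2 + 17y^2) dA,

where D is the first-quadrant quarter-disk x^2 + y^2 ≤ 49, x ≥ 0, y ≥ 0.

The region D is 0 ≤ r ≤ 7, 0 ≤ θ ≤ π/2 in polar coordinates, where x = r cos(θ), y = r sin(θ), and dA = r dr dθ.

Under the substitution, the integrand becomes 17r^2, so

    ∬_D (17x^2 + 17y^2) dA = ∫_{0}^{π/2} ∫_{0}^{7} (17r^2) · r dr dθ.

Inner integral (in r): ∫_{0}^{7} (17r^2) · r dr = 40817/4.

Outer integral (in θ): ∫_{0}^{π/2} (40817/4) dθ = 40817π/8.

Therefore ∬_D (17x^2 + 17y^2) dA = 40817π/8.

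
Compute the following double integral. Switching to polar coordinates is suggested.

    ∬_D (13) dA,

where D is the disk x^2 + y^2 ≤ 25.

The region D is 0 ≤ r ≤ 5, 0 ≤ θ ≤ 2π in polar coordinates, where x = r cos(θ), y = r sin(θ), and dA = r dr dθ.

Under the substitution, the integrand becomes 13, so

    ∬_D (13) dA = ∫_{0}^{2π} ∫_{0}^{5} (13) · r dr dθ.

Inner integral (in r): ∫_{0}^{5} (13) · r dr = 325/2.

Outer integral (in θ): ∫_{0}^{2π} (325/2) dθ = 325π.

Therefore ∬_D (13) dA = 325π.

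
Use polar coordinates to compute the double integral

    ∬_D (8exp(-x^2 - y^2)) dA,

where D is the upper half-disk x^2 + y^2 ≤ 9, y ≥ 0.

The region D is 0 ≤ r ≤ 3, 0 ≤ θ ≤ π in polar coordinates, where x = r cos(θ), y = r sin(θ), and dA = r dr dθ.

Under the substitution, the integrand becomes 8exp(-r^2), so

    ∬_D (8exp(-x^2 - y^2)) dA = ∫_{0}^{π} ∫_{0}^{3} (8exp(-r^2)) · r dr dθ.

Inner integral (in r): ∫_{0}^{3} (8exp(-r^2)) · r dr = 4 - 4exp(-9).

Outer integral (in θ): ∫_{0}^{π} (4 - 4exp(-9)) dθ = -4π exp(-9) + 4π.

Therefore ∬_D (8exp(-x^2 - y^2)) dA = -4π exp(-9) + 4π.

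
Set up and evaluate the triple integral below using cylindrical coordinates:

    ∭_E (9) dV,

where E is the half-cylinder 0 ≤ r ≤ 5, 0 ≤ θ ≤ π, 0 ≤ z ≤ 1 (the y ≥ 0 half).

In cylindrical coordinates, x = r cos(θ), y = r sin(θ), z = z, and dV = r dr dθ dz.

The integrand becomes 9, so

    ∭_E (9) dV = ∫_{0}^{π} ∫_{0}^{5} ∫_{0}^{1} (9) · r dz dr dθ.

Inner (z): 9r.
Middle (r from 0 to 5): 225/2.
Outer (θ): 225π/2.

Therefore the triple integral equals 225π/2.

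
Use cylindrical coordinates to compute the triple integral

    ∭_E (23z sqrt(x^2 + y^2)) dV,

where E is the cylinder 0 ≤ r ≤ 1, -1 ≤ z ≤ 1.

In cylindrical coordinates, x = r cos(θ), y = r sin(θ), z = z, and dV = r dr dθ dz.

The integrand becomes 23r z, so

    ∭_E (23z sqrt(x^2 + y^2)) dV = ∫_{0}^{2π} ∫_{0}^{1} ∫_{-1}^{1} (23r z) · r dz dr dθ.

Inner (z): 0.
Middle (r from 0 to 1): 0.
Outer (θ): 0.

Therefore the triple integral equals 0.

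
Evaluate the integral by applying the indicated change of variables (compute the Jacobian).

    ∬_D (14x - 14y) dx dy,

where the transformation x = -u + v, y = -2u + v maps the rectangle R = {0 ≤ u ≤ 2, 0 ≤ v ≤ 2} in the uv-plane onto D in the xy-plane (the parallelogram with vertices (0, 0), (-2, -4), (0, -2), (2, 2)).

Compute the Jacobian determinant of (x, y) with respect to (u, v):

    ∂(x,y)/∂(u,v) = | -1  1 | = (-1)(1) - (1)(-2) = 1.
                   | -2  1 |

Its absolute value is |J| = 1 (the area scaling factor).

Substituting x = -u + v, y = -2u + v into the integrand,

    14x - 14y → 14u,

so the integral becomes

    ∬_R (14u) · |J| du dv = ∫_0^2 ∫_0^2 (14u) dv du.

Inner (v): 28u.
Outer (u): 56.

Therefore ∬_D (14x - 14y) dx dy = 56.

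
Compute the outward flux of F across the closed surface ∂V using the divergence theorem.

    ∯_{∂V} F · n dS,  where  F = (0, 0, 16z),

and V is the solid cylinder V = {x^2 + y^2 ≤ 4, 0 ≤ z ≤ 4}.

By the divergence theorem,

    ∯_{∂V} F · n dS = ∭_V (∇ · F) dV.

Compute the divergence:
    ∇ · F = ∂F_x/∂x + ∂F_y/∂y + ∂F_z/∂z = 0 + 0 + 16 = 16.

In cylindrical coordinates, x = r cos(θ), y = r sin(θ), z = z, dV = r dr dθ dz, with 0 ≤ r ≤ 2, 0 ≤ θ ≤ 2π, 0 ≤ z ≤ 4.

The integrand, after substitution and multiplying by the volume element, becomes (16) · r, so

    ∭_V (∇·F) dV = ∫_0^{2π} ∫_0^{2} ∫_0^{4} (16) · r dz dr dθ.

Inner (z from 0 to 4): 64r.
Middle (r from 0 to 2): 128.
Outer (θ from 0 to 2π): 256π.

Therefore ∯_{∂V} F · n dS = 256π.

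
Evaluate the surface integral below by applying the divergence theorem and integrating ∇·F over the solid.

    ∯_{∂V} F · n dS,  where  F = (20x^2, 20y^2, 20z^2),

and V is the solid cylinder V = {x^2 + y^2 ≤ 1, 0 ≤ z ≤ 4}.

By the divergence theorem,

    ∯_{∂V} F · n dS = ∭_V (∇ · F) dV.

Compute the divergence:
    ∇ · F = ∂F_x/∂x + ∂F_y/∂y + ∂F_z/∂z = 40x + 40y + 40z.

In cylindrical coordinates, x = r cos(θ), y = r sin(θ), z = z, dV = r dr dθ dz, with 0 ≤ r ≤ 1, 0 ≤ θ ≤ 2π, 0 ≤ z ≤ 4.

The integrand, after substitution and multiplying by the volume element, becomes (40sqrt(2)r sin(θ + π/4) + 40z) · r, so

    ∭_V (∇·F) dV = ∫_0^{2π} ∫_0^{1} ∫_0^{4} (40sqrt(2)r sin(θ + π/4) + 40z) · r dz dr dθ.

Inner (z from 0 to 4): 160r (sqrt(2)r sin(θ + π/4) + 2).
Middle (r from 0 to 1): 160sqrt(2)sin(θ + π/4)/3 + 160.
Outer (θ from 0 to 2π): 320π.

Therefore ∯_{∂V} F · n dS = 320π.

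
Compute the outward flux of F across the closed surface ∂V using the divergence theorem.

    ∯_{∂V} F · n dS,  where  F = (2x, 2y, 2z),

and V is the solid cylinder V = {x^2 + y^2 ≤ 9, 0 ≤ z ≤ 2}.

By the divergence theorem,

    ∯_{∂V} F · n dS = ∭_V (∇ · F) dV.

Compute the divergence:
    ∇ · F = ∂F_x/∂x + ∂F_y/∂y + ∂F_z/∂z = 2 + 2 + 2 = 6.

In cylindrical coordinates, x = r cos(θ), y = r sin(θ), z = z, dV = r dr dθ dz, with 0 ≤ r ≤ 3, 0 ≤ θ ≤ 2π, 0 ≤ z ≤ 2.

The integrand, after substitution and multiplying by the volume element, becomes (6) · r, so

    ∭_V (∇·F) dV = ∫_0^{2π} ∫_0^{3} ∫_0^{2} (6) · r dz dr dθ.

Inner (z from 0 to 2): 12r.
Middle (r from 0 to 3): 54.
Outer (θ from 0 to 2π): 108π.

Therefore ∯_{∂V} F · n dS = 108π.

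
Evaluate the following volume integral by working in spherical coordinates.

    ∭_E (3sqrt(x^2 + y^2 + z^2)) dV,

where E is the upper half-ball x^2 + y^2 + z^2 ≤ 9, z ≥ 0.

In spherical coordinates, x = ρ sin(φ) cos(θ), y = ρ sin(φ) sin(θ), z = ρ cos(φ), and dV = ρ^2 sin(φ) dρ dφ dθ.

The integrand becomes 3ρ, so

    ∭_E (3sqrt(x^2 + y^2 + z^2)) dV = ∫_{0}^{2π} ∫_{0}^{π/2} ∫_{0}^{3} (3ρ) · ρ^2 sin(φ) dρ dφ dθ.

Inner (ρ): 243sin(φ)/4.
Middle (φ): 243/4.
Outer (θ): 243π/2.

Therefore the triple integral equals 243π/2.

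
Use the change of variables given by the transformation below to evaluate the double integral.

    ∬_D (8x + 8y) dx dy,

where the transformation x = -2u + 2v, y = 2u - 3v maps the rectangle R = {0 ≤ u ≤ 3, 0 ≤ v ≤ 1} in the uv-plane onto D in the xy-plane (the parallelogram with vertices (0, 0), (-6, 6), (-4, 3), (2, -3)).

Compute the Jacobian determinant of (x, y) with respect to (u, v):

    ∂(x,y)/∂(u,v) = | -2  2 | = (-2)(-3) - (2)(2) = 2.
                   | 2  -3 |

Its absolute value is |J| = 2 (the area scaling factor).

Substituting x = -2u + 2v, y = 2u - 3v into the integrand,

    8x + 8y → -8v,

so the integral becomes

    ∬_R (-8v) · |J| du dv = ∫_0^3 ∫_0^1 (-16v) dv du.

Inner (v): -8.
Outer (u): -24.

Therefore ∬_D (8x + 8y) dx dy = -24.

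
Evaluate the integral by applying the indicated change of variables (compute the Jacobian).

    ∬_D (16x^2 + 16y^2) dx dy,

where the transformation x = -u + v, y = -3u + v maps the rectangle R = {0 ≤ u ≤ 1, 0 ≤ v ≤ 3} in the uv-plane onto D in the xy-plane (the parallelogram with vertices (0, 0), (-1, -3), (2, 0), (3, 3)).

Compute the Jacobian determinant of (x, y) with respect to (u, v):

    ∂(x,y)/∂(u,v) = | -1  1 | = (-1)(1) - (1)(-3) = 2.
                   | -3  1 |

Its absolute value is |J| = 2 (the area scaling factor).

Substituting x = -u + v, y = -3u + v into the integrand,

    16x^2 + 16y^2 → 160u^2 - 128u v + 32v^2,

so the integral becomes

    ∬_R (160u^2 - 128u v + 32v^2) · |J| du dv = ∫_0^1 ∫_0^3 (320u^2 - 256u v + 64v^2) dv du.

Inner (v): 960u^2 - 1152u + 576.
Outer (u): 320.

Therefore ∬_D (16x^2 + 16y^2) dx dy = 320.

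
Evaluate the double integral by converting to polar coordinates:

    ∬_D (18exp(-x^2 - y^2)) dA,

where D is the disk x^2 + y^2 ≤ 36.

The region D is 0 ≤ r ≤ 6, 0 ≤ θ ≤ 2π in polar coordinates, where x = r cos(θ), y = r sin(θ), and dA = r dr dθ.

Under the substitution, the integrand becomes 18exp(-r^2), so

    ∬_D (18exp(-x^2 - y^2)) dA = ∫_{0}^{2π} ∫_{0}^{6} (18exp(-r^2)) · r dr dθ.

Inner integral (in r): ∫_{0}^{6} (18exp(-r^2)) · r dr = 9 - 9exp(-36).

Outer integral (in θ): ∫_{0}^{2π} (9 - 9exp(-36)) dθ = -18π exp(-36) + 18π.

Therefore ∬_D (18exp(-x^2 - y^2)) dA = -18π exp(-36) + 18π.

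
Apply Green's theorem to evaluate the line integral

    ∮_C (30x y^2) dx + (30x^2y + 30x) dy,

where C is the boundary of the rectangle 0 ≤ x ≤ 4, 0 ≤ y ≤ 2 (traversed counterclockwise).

Green's theorem converts the closed line integral into a double integral over the enclosed region D:

    ∮_C P dx + Q dy = ∬_D (∂Q/∂x - ∂P/∂y) dA.

Here P = 30x y^2, Q = 30x^2y + 30x, so

    ∂Q/∂x = 60x y + 30,    ∂P/∂y = 60x y,
    ∂Q/∂x - ∂P/∂y = 30.

D is the region 0 ≤ x ≤ 4, 0 ≤ y ≤ 2. Evaluating the double integral:

    ∬_D (30) dA = ∫_0^{4} ∫_0^{2} (30) dy dx.

Inner (y from 0 to 2): 60.
Outer (x from 0 to 4): 240.

Therefore ∮_C P dx + Q dy = 240.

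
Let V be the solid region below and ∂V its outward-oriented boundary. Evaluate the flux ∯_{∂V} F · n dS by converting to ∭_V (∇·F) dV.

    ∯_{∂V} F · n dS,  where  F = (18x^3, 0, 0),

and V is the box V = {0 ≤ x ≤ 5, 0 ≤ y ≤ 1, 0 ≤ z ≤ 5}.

By the divergence theorem,

    ∯_{∂V} F · n dS = ∭_V (∇ · F) dV.

Compute the divergence:
    ∇ · F = ∂F_x/∂x + ∂F_y/∂y + ∂F_z/∂z = 54x^2 + 0 + 0 = 54x^2.

V is a rectangular box, so dV = dx dy dz with 0 ≤ x ≤ 5, 0 ≤ y ≤ 1, 0 ≤ z ≤ 5.

Integrate (54x^2) over V as an iterated integral:

    ∭_V (∇·F) dV = ∫_0^{5} ∫_0^{1} ∫_0^{5} (54x^2) dz dy dx.

Inner (z from 0 to 5): 270x^2.
Middle (y from 0 to 1): 270x^2.
Outer (x from 0 to 5): 11250.

Therefore ∯_{∂V} F · n dS = 11250.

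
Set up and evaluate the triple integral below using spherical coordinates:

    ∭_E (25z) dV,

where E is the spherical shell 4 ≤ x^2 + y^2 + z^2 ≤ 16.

In spherical coordinates, x = ρ sin(φ) cos(θ), y = ρ sin(φ) sin(θ), z = ρ cos(φ), and dV = ρ^2 sin(φ) dρ dφ dθ.

The integrand becomes 25ρ cos(φ), so

    ∭_E (25z) dV = ∫_{0}^{2π} ∫_{0}^{π} ∫_{2}^{4} (25ρ cos(φ)) · ρ^2 sin(φ) dρ dφ dθ.

Inner (ρ): 750sin(2φ).
Middle (φ): 0.
Outer (θ): 0.

Therefore the triple integral equals 0.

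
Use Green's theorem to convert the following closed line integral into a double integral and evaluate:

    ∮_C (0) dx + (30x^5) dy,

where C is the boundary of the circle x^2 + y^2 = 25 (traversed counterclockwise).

Green's theorem converts the closed line integral into a double integral over the enclosed region D:

    ∮_C P dx + Q dy = ∬_D (∂Q/∂x - ∂P/∂y) dA.

Here P = 0, Q = 30x^5, so

    ∂Q/∂x = 150x^4,    ∂P/∂y = 0,
    ∂Q/∂x - ∂P/∂y = 150x^4.

D is the region x^2 + y^2 ≤ 25. Evaluating the double integral:

In polar coordinates (x = r cos θ, y = r sin θ, dA = r dr dθ) the integrand becomes 150r^4cos(θ)^4, so

    ∬_D (150x^4) dA = ∫_0^{2π} ∫_0^{5} (150r^4cos(θ)^4) · r dr dθ.

Inner (r from 0 to 5): 390625cos(θ)^4.
Outer (θ from 0 to 2π): 1171875π/4.

Therefore ∮_C P dx + Q dy = 1171875π/4.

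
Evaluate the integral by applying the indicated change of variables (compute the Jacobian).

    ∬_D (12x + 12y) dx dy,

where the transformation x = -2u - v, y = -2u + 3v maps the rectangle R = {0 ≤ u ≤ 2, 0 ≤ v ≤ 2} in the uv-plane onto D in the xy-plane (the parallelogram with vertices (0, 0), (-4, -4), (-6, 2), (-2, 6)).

Compute the Jacobian determinant of (x, y) with respect to (u, v):

    ∂(x,y)/∂(u,v) = | -2  -1 | = (-2)(3) - (-1)(-2) = -8.
                   | -2  3 |

Its absolute value is |J| = 8 (the area scaling factor).

Substituting x = -2u - v, y = -2u + 3v into the integrand,

    12x + 12y → -48u + 24v,

so the integral becomes

    ∬_R (-48u + 24v) · |J| du dv = ∫_0^2 ∫_0^2 (-384u + 192v) dv du.

Inner (v): 384 - 768u.
Outer (u): -768.

Therefore ∬_D (12x + 12y) dx dy = -768.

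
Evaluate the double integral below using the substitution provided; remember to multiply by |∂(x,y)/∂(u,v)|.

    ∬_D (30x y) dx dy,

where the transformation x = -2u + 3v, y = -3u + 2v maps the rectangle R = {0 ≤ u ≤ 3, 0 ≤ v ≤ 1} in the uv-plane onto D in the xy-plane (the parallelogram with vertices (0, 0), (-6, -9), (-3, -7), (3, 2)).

Compute the Jacobian determinant of (x, y) with respect to (u, v):

    ∂(x,y)/∂(u,v) = | -2  3 | = (-2)(2) - (3)(-3) = 5.
                   | -3  2 |

Its absolute value is |J| = 5 (the area scaling factor).

Substituting x = -2u + 3v, y = -3u + 2v into the integrand,

    30x y → 180u^2 - 390u v + 180v^2,

so the integral becomes

    ∬_R (180u^2 - 390u v + 180v^2) · |J| du dv = ∫_0^3 ∫_0^1 (900u^2 - 1950u v + 900v^2) dv du.

Inner (v): 900u^2 - 975u + 300.
Outer (u): 9225/2.

Therefore ∬_D (30x y) dx dy = 9225/2.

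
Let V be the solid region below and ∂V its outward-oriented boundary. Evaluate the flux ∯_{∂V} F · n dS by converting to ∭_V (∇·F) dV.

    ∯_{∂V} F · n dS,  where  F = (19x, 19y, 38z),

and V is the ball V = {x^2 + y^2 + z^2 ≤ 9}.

By the divergence theorem,

    ∯_{∂V} F · n dS = ∭_V (∇ · F) dV.

Compute the divergence:
    ∇ · F = ∂F_x/∂x + ∂F_y/∂y + ∂F_z/∂z = 19 + 19 + 38 = 76.

In spherical coordinates, x = ρ sin(φ) cos(θ), y = ρ sin(φ) sin(θ), z = ρ cos(φ), dV = ρ^2 sin(φ) dρ dφ dθ, with 0 ≤ ρ ≤ 3, 0 ≤ φ ≤ π, 0 ≤ θ ≤ 2π.

The integrand, after substitution and multiplying by the volume element, becomes (76) · ρ^2 sin(φ), so

    ∭_V (∇·F) dV = ∫_0^{2π} ∫_0^{π} ∫_0^{3} (76) · ρ^2 sin(φ) dρ dφ dθ.

Inner (ρ from 0 to 3): 684sin(φ).
Middle (φ from 0 to π): 1368.
Outer (θ from 0 to 2π): 2736π.

Therefore ∯_{∂V} F · n dS = 2736π.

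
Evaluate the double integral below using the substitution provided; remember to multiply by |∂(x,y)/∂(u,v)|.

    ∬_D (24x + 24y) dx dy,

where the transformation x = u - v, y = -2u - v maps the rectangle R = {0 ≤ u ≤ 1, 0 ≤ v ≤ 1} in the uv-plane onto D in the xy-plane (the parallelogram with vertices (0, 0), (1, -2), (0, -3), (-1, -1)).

Compute the Jacobian determinant of (x, y) with respect to (u, v):

    ∂(x,y)/∂(u,v) = | 1  -1 | = (1)(-1) - (-1)(-2) = -3.
                   | -2  -1 |

Its absolute value is |J| = 3 (the area scaling factor).

Substituting x = u - v, y = -2u - v into the integrand,

    24x + 24y → -24u - 48v,

so the integral becomes

    ∬_R (-24u - 48v) · |J| du dv = ∫_0^1 ∫_0^1 (-72u - 144v) dv du.

Inner (v): -72u - 72.
Outer (u): -108.

Therefore ∬_D (24x + 24y) dx dy = -108.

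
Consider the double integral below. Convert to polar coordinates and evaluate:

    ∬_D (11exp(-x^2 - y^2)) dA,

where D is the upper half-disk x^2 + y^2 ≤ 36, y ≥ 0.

The region D is 0 ≤ r ≤ 6, 0 ≤ θ ≤ π in polar coordinates, where x = r cos(θ), y = r sin(θ), and dA = r dr dθ.

Under the substitution, the integrand becomes 11exp(-r^2), so

    ∬_D (11exp(-x^2 - y^2)) dA = ∫_{0}^{π} ∫_{0}^{6} (11exp(-r^2)) · r dr dθ.

Inner integral (in r): ∫_{0}^{6} (11exp(-r^2)) · r dr = 11/2 - 11exp(-36)/2.

Outer integral (in θ): ∫_{0}^{π} (11/2 - 11exp(-36)/2) dθ = -11π (1 - exp(36))exp(-36)/2.

Therefore ∬_D (11exp(-x^2 - y^2)) dA = -11π (1 - exp(36))exp(-36)/2.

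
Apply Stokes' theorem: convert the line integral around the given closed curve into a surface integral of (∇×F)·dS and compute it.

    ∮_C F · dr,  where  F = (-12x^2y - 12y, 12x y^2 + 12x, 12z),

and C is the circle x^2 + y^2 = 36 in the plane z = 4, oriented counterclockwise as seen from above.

Let S be the flat disk x^2 + y^2 ≤ 36 in the plane z = 4, with upward unit normal n̂ = ẑ. By Stokes' theorem,

    ∮_C F · dr = ∬_S (∇ × F) · n̂ dS = ∬_D (curl F)_z dA,

where D is the disk x^2 + y^2 ≤ 36.

Compute the curl of F = (-12x^2y - 12y, 12x y^2 + 12x, 12z):
    (∇ × F)_x = ∂F_z/∂y - ∂F_y/∂z = 0,
    (∇ × F)_y = ∂F_x/∂z - ∂F_z/∂x = 0,
    (∇ × F)_z = ∂F_y/∂x - ∂F_x/∂y = 12x^2 + 12y^2 + 24.

On z = 4, (curl F)_z = 12x^2 + 12y^2 + 24.

Convert to polar (x = r cos θ, y = r sin θ, dA = r dr dθ); the integrand becomes 12r^2 + 24, so

    ∬_D (curl F)_z dA = ∫_0^{2π} ∫_0^{6} (12r^2 + 24) · r dr dθ.

Inner (r from 0 to 6): 4320.
Outer (θ from 0 to 2π): 8640π.

Therefore ∮_C F · dr = 8640π.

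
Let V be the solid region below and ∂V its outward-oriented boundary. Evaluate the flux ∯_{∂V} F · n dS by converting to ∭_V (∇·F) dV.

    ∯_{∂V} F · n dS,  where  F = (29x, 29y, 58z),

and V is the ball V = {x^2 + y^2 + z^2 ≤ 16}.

By the divergence theorem,

    ∯_{∂V} F · n dS = ∭_V (∇ · F) dV.

Compute the divergence:
    ∇ · F = ∂F_x/∂x + ∂F_y/∂y + ∂F_z/∂z = 29 + 29 + 58 = 116.

In spherical coordinates, x = ρ sin(φ) cos(θ), y = ρ sin(φ) sin(θ), z = ρ cos(φ), dV = ρ^2 sin(φ) dρ dφ dθ, with 0 ≤ ρ ≤ 4, 0 ≤ φ ≤ π, 0 ≤ θ ≤ 2π.

The integrand, after substitution and multiplying by the volume element, becomes (116) · ρ^2 sin(φ), so

    ∭_V (∇·F) dV = ∫_0^{2π} ∫_0^{π} ∫_0^{4} (116) · ρ^2 sin(φ) dρ dφ dθ.

Inner (ρ from 0 to 4): 7424sin(φ)/3.
Middle (φ from 0 to π): 14848/3.
Outer (θ from 0 to 2π): 29696π/3.

Therefore ∯_{∂V} F · n dS = 29696π/3.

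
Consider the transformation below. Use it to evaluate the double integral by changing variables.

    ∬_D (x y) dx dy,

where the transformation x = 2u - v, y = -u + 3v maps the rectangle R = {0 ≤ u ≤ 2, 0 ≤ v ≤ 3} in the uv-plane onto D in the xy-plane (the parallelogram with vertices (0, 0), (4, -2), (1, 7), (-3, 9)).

Compute the Jacobian determinant of (x, y) with respect to (u, v):

    ∂(x,y)/∂(u,v) = | 2  -1 | = (2)(3) - (-1)(-1) = 5.
                   | -1  3 |

Its absolute value is |J| = 5 (the area scaling factor).

Substituting x = 2u - v, y = -u + 3v into the integrand,

    x y → -2u^2 + 7u v - 3v^2,

so the integral becomes

    ∬_R (-2u^2 + 7u v - 3v^2) · |J| du dv = ∫_0^2 ∫_0^3 (-10u^2 + 35u v - 15v^2) dv du.

Inner (v): -30u^2 + 315u/2 - 135.
Outer (u): -35.

Therefore ∬_D (x y) dx dy = -35.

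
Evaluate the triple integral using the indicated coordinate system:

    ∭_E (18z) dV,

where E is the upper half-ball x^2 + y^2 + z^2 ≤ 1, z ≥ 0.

In spherical coordinates, x = ρ sin(φ) cos(θ), y = ρ sin(φ) sin(θ), z = ρ cos(φ), and dV = ρ^2 sin(φ) dρ dφ dθ.

The integrand becomes 18ρ cos(φ), so

    ∭_E (18z) dV = ∫_{0}^{2π} ∫_{0}^{π/2} ∫_{0}^{1} (18ρ cos(φ)) · ρ^2 sin(φ) dρ dφ dθ.

Inner (ρ): 9sin(2φ)/4.
Middle (φ): 9/4.
Outer (θ): 9π/2.

Therefore the triple integral equals 9π/2.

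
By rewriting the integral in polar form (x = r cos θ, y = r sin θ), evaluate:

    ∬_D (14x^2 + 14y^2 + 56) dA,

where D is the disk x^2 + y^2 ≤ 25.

The region D is 0 ≤ r ≤ 5, 0 ≤ θ ≤ 2π in polar coordinates, where x = r cos(θ), y = r sin(θ), and dA = r dr dθ.

Under the substitution, the integrand becomes 14r^2 + 56, so

    ∬_D (14x^2 + 14y^2 + 56) dA = ∫_{0}^{2π} ∫_{0}^{5} (14r^2 + 56) · r dr dθ.

Inner integral (in r): ∫_{0}^{5} (14r^2 + 56) · r dr = 5775/2.

Outer integral (in θ): ∫_{0}^{2π} (5775/2) dθ = 5775π.

Therefore ∬_D (14x^2 + 14y^2 + 56) dA = 5775π.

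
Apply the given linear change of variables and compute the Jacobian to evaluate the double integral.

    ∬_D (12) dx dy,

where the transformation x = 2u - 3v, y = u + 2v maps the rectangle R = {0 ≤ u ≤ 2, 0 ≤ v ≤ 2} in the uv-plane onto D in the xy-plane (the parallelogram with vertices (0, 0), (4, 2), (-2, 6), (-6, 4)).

Compute the Jacobian determinant of (x, y) with respect to (u, v):

    ∂(x,y)/∂(u,v) = | 2  -3 | = (2)(2) - (-3)(1) = 7.
                   | 1  2 |

Its absolute value is |J| = 7 (the area scaling factor).

Substituting x = 2u - 3v, y = u + 2v into the integrand,

    12 → 12,

so the integral becomes

    ∬_R (12) · |J| du dv = ∫_0^2 ∫_0^2 (84) dv du.

Inner (v): 168.
Outer (u): 336.

Therefore ∬_D (12) dx dy = 336.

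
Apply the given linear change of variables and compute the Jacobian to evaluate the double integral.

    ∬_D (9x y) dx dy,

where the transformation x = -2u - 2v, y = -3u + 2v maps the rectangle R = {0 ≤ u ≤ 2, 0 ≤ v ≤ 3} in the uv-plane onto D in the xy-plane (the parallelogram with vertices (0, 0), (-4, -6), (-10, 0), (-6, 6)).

Compute the Jacobian determinant of (x, y) with respect to (u, v):

    ∂(x,y)/∂(u,v) = | -2  -2 | = (-2)(2) - (-2)(-3) = -10.
                   | -3  2 |

Its absolute value is |J| = 10 (the area scaling factor).

Substituting x = -2u - 2v, y = -3u + 2v into the integrand,

    9x y → 54u^2 + 18u v - 36v^2,

so the integral becomes

    ∬_R (54u^2 + 18u v - 36v^2) · |J| du dv = ∫_0^2 ∫_0^3 (540u^2 + 180u v - 360v^2) dv du.

Inner (v): 1620u^2 + 810u - 3240.
Outer (u): -540.

Therefore ∬_D (9x y) dx dy = -540.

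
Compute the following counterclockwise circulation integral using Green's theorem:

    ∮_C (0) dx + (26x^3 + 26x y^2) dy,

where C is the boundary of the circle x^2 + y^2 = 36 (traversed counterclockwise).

Green's theorem converts the closed line integral into a double integral over the enclosed region D:

    ∮_C P dx + Q dy = ∬_D (∂Q/∂x - ∂P/∂y) dA.

Here P = 0, Q = 26x^3 + 26x y^2, so

    ∂Q/∂x = 78x^2 + 26y^2,    ∂P/∂y = 0,
    ∂Q/∂x - ∂P/∂y = 78x^2 + 26y^2.

D is the region x^2 + y^2 ≤ 36. Evaluating the double integral:

In polar coordinates (x = r cos θ, y = r sin θ, dA = r dr dθ) the integrand becomes 26r^2(cos(2θ) + 2), so

    ∬_D (78x^2 + 26y^2) dA = ∫_0^{2π} ∫_0^{6} (26r^2(cos(2θ) + 2)) · r dr dθ.

Inner (r from 0 to 6): 8424cos(2θ) + 16848.
Outer (θ from 0 to 2π): 33696π.

Therefore ∮_C P dx + Q dy = 33696π.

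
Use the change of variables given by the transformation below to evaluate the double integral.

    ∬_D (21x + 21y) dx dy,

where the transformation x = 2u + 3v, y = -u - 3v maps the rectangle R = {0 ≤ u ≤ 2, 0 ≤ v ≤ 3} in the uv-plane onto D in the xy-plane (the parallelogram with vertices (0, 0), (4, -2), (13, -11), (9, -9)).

Compute the Jacobian determinant of (x, y) with respect to (u, v):

    ∂(x,y)/∂(u,v) = | 2  3 | = (2)(-3) - (3)(-1) = -3.
                   | -1  -3 |

Its absolute value is |J| = 3 (the area scaling factor).

Substituting x = 2u + 3v, y = -u - 3v into the integrand,

    21x + 21y → 21u,

so the integral becomes

    ∬_R (21u) · |J| du dv = ∫_0^2 ∫_0^3 (63u) dv du.

Inner (v): 189u.
Outer (u): 378.

Therefore ∬_D (21x + 21y) dx dy = 378.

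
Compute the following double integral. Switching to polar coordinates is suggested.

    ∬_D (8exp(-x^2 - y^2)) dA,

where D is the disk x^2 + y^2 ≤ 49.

The region D is 0 ≤ r ≤ 7, 0 ≤ θ ≤ 2π in polar coordinates, where x = r cos(θ), y = r sin(θ), and dA = r dr dθ.

Under the substitution, the integrand becomes 8exp(-r^2), so

    ∬_D (8exp(-x^2 - y^2)) dA = ∫_{0}^{2π} ∫_{0}^{7} (8exp(-r^2)) · r dr dθ.

Inner integral (in r): ∫_{0}^{7} (8exp(-r^2)) · r dr = 4 - 4exp(-49).

Outer integral (in θ): ∫_{0}^{2π} (4 - 4exp(-49)) dθ = -8π exp(-49) + 8π.

Therefore ∬_D (8exp(-x^2 - y^2)) dA = -8π exp(-49) + 8π.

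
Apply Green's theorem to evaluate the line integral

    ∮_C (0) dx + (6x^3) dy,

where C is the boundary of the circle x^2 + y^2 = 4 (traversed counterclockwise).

Green's theorem converts the closed line integral into a double integral over the enclosed region D:

    ∮_C P dx + Q dy = ∬_D (∂Q/∂x - ∂P/∂y) dA.

Here P = 0, Q = 6x^3, so

    ∂Q/∂x = 18x^2,    ∂P/∂y = 0,
    ∂Q/∂x - ∂P/∂y = 18x^2.

D is the region x^2 + y^2 ≤ 4. Evaluating the double integral:

In polar coordinates (x = r cos θ, y = r sin θ, dA = r dr dθ) the integrand becomes 18r^2cos(θ)^2, so

    ∬_D (18x^2) dA = ∫_0^{2π} ∫_0^{2} (18r^2cos(θ)^2) · r dr dθ.

Inner (r from 0 to 2): 72cos(θ)^2.
Outer (θ from 0 to 2π): 72π.

Therefore ∮_C P dx + Q dy = 72π.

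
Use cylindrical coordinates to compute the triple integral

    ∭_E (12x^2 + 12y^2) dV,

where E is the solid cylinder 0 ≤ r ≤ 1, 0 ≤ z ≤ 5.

In cylindrical coordinates, x = r cos(θ), y = r sin(θ), z = z, and dV = r dr dθ dz.

The integrand becomes 12r^2, so

    ∭_E (12x^2 + 12y^2) dV = ∫_{0}^{2π} ∫_{0}^{1} ∫_{0}^{5} (12r^2) · r dz dr dθ.

Inner (z): 60r^3.
Middle (r from 0 to 1): 15.
Outer (θ): 30π.

Therefore the triple integral equals 30π.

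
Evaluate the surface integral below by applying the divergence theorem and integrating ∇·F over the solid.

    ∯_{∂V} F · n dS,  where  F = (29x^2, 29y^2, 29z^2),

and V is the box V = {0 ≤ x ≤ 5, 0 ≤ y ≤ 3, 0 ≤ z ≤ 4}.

By the divergence theorem,

    ∯_{∂V} F · n dS = ∭_V (∇ · F) dV.

Compute the divergence:
    ∇ · F = ∂F_x/∂x + ∂F_y/∂y + ∂F_z/∂z = 58x + 58y + 58z.

V is a rectangular box, so dV = dx dy dz with 0 ≤ x ≤ 5, 0 ≤ y ≤ 3, 0 ≤ z ≤ 4.

Integrate (58x + 58y + 58z) over V as an iterated integral:

    ∭_V (∇·F) dV = ∫_0^{5} ∫_0^{3} ∫_0^{4} (58x + 58y + 58z) dz dy dx.

Inner (z from 0 to 4): 232x + 232y + 464.
Middle (y from 0 to 3): 696x + 2436.
Outer (x from 0 to 5): 20880.

Therefore ∯_{∂V} F · n dS = 20880.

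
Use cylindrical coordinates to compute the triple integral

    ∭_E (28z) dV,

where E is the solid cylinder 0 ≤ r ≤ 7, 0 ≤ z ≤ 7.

In cylindrical coordinates, x = r cos(θ), y = r sin(θ), z = z, and dV = r dr dθ dz.

The integrand becomes 28z, so

    ∭_E (28z) dV = ∫_{0}^{2π} ∫_{0}^{7} ∫_{0}^{7} (28z) · r dz dr dθ.

Inner (z): 686r.
Middle (r from 0 to 7): 16807.
Outer (θ): 33614π.

Therefore the triple integral equals 33614π.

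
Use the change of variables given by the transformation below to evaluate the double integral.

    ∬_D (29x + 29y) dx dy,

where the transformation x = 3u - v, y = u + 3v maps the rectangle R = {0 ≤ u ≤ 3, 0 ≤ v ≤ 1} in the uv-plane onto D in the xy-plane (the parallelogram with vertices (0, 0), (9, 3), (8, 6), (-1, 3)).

Compute the Jacobian determinant of (x, y) with respect to (u, v):

    ∂(x,y)/∂(u,v) = | 3  -1 | = (3)(3) - (-1)(1) = 10.
                   | 1  3 |

Its absolute value is |J| = 10 (the area scaling factor).

Substituting x = 3u - v, y = u + 3v into the integrand,

    29x + 29y → 116u + 58v,

so the integral becomes

    ∬_R (116u + 58v) · |J| du dv = ∫_0^3 ∫_0^1 (1160u + 580v) dv du.

Inner (v): 1160u + 290.
Outer (u): 6090.

Therefore ∬_D (29x + 29y) dx dy = 6090.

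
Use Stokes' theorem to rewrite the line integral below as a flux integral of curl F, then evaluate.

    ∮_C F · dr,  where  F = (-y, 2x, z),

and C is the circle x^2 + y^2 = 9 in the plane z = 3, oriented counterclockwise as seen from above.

Let S be the flat disk x^2 + y^2 ≤ 9 in the plane z = 3, with upward unit normal n̂ = ẑ. By Stokes' theorem,

    ∮_C F · dr = ∬_S (∇ × F) · n̂ dS = ∬_D (curl F)_z dA,

where D is the disk x^2 + y^2 ≤ 9.

Compute the curl of F = (-y, 2x, z):
    (∇ × F)_x = ∂F_z/∂y - ∂F_y/∂z = 0,
    (∇ × F)_y = ∂F_x/∂z - ∂F_z/∂x = 0,
    (∇ × F)_z = ∂F_y/∂x - ∂F_x/∂y = 3.

On z = 3, (curl F)_z = 3.

Convert to polar (x = r cos θ, y = r sin θ, dA = r dr dθ); the integrand becomes 3, so

    ∬_D (curl F)_z dA = ∫_0^{2π} ∫_0^{3} (3) · r dr dθ.

Inner (r from 0 to 3): 27/2.
Outer (θ from 0 to 2π): 27π.

Therefore ∮_C F · dr = 27π.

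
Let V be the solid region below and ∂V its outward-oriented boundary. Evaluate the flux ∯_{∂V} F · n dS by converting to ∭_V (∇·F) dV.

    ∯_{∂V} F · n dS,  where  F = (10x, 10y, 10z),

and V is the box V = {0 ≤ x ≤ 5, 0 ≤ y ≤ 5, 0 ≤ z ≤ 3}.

By the divergence theorem,

    ∯_{∂V} F · n dS = ∭_V (∇ · F) dV.

Compute the divergence:
    ∇ · F = ∂F_x/∂x + ∂F_y/∂y + ∂F_z/∂z = 10 + 10 + 10 = 30.

V is a rectangular box, so dV = dx dy dz with 0 ≤ x ≤ 5, 0 ≤ y ≤ 5, 0 ≤ z ≤ 3.

Integrate (30) over V as an iterated integral:

    ∭_V (∇·F) dV = ∫_0^{5} ∫_0^{5} ∫_0^{3} (30) dz dy dx.

Inner (z from 0 to 3): 90.
Middle (y from 0 to 5): 450.
Outer (x from 0 to 5): 2250.

Therefore ∯_{∂V} F · n dS = 2250.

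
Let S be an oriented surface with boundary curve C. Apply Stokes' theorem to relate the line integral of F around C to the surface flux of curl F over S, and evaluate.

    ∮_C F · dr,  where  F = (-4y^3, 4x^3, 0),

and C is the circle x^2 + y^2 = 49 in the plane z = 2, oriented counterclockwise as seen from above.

Let S be the flat disk x^2 + y^2 ≤ 49 in the plane z = 2, with upward unit normal n̂ = ẑ. By Stokes' theorem,

    ∮_C F · dr = ∬_S (∇ × F) · n̂ dS = ∬_D (curl F)_z dA,

where D is the disk x^2 + y^2 ≤ 49.

Compute the curl of F = (-4y^3, 4x^3, 0):
    (∇ × F)_x = ∂F_z/∂y - ∂F_y/∂z = 0,
    (∇ × F)_y = ∂F_x/∂z - ∂F_z/∂x = 0,
    (∇ × F)_z = ∂F_y/∂x - ∂F_x/∂y = 12x^2 + 12y^2.

On z = 2, (curl F)_z = 12x^2 + 12y^2.

Convert to polar (x = r cos θ, y = r sin θ, dA = r dr dθ); the integrand becomes 12r^2, so

    ∬_D (curl F)_z dA = ∫_0^{2π} ∫_0^{7} (12r^2) · r dr dθ.

Inner (r from 0 to 7): 7203.
Outer (θ from 0 to 2π): 14406π.

Therefore ∮_C F · dr = 14406π.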